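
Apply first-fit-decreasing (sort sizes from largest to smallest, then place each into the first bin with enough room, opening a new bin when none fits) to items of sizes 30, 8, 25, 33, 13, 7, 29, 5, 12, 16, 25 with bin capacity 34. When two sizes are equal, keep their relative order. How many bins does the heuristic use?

Sorted descending: 33, 30, 29, 25, 25, 16, 13, 12, 8, 7, 5.
  33 → bin 1 (new)  [load 33/34]
  30 → bin 2 (new)  [load 30/34]
  29 → bin 3 (new)  [load 29/34]
  25 → bin 4 (new)  [load 25/34]
  25 → bin 5 (new)  [load 25/34]
  16 → bin 6 (new)  [load 16/34]
  13 → bin 6  [load 29/34]
  12 → bin 7 (new)  [load 12/34]
  8 → bin 4  [load 33/34]
  7 → bin 5  [load 32/34]
  5 → bin 3  [load 34/34]
7 bins opened.

7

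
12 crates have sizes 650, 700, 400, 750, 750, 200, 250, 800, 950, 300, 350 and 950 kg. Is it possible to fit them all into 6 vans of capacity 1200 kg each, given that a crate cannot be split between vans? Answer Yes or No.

No

Total = 7050 kg; ⌈7050/1200⌉ = 6.
7 crates each exceed half the capacity and cannot share a van, forcing at least 7 vans.
At least 7 vans are required, but only 6 are allowed.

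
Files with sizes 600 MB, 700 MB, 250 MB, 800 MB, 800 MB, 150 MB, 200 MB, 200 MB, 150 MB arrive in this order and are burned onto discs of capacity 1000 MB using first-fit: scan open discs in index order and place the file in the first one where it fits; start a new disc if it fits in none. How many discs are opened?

  600 → disc 1 (new)  [load 600/1000]
  700 → disc 2 (new)  [load 700/1000]
  250 → disc 1  [load 850/1000]
  800 → disc 3 (new)  [load 800/1000]
  800 → disc 4 (new)  [load 800/1000]
  150 → disc 1  [load 1000/1000]
  200 → disc 2  [load 900/1000]
  200 → disc 3  [load 1000/1000]
  150 → disc 4  [load 950/1000]
4 discs opened.

4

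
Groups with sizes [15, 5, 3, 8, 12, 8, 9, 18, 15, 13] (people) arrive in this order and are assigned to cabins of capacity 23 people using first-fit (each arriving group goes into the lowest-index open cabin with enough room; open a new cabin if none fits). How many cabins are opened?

6

  15 → cabin 1 (new)  [load 15/23]
  5 → cabin 1  [load 20/23]
  3 → cabin 1  [load 23/23]
  8 → cabin 2 (new)  [load 8/23]
  12 → cabin 2  [load 20/23]
  8 → cabin 3 (new)  [load 8/23]
  9 → cabin 3  [load 17/23]
  18 → cabin 4 (new)  [load 18/23]
  15 → cabin 5 (new)  [load 15/23]
  13 → cabin 6 (new)  [load 13/23]
6 cabins opened.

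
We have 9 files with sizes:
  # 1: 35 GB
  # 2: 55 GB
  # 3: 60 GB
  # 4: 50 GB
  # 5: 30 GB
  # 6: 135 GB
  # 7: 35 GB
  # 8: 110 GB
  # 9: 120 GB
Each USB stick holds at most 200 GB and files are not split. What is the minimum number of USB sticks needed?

4

Total = 135 + 120 + 110 + 60 + 55 + 50 + 35 + 35 + 30 = 630 GB.
Lower bound: ⌈630/200⌉ = 4 USB sticks.
A packing using 4 USB sticks:
  USB stick 1: 135 + 60 = 195
  USB stick 2: 120 + 55 = 175
  USB stick 3: 110 + 50 + 35 = 195
  USB stick 4: 35 + 30 = 65
This matches the lower bound, so 4 is optimal.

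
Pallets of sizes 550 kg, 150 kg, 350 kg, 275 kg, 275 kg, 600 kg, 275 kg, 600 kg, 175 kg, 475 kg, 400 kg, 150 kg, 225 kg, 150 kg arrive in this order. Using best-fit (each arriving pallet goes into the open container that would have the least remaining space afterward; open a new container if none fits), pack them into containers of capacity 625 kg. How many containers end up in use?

  550 → container 1 (new)  [load 550/625]
  150 → container 2 (new)  [load 150/625]
  350 → container 2  [load 500/625]
  275 → container 3 (new)  [load 275/625]
  275 → container 3  [load 550/625]
  600 → container 4 (new)  [load 600/625]
  275 → container 5 (new)  [load 275/625]
  600 → container 6 (new)  [load 600/625]
  175 → container 5  [load 450/625]
  475 → container 7 (new)  [load 475/625]
  400 → container 8 (new)  [load 400/625]
  150 → container 7  [load 625/625]
  225 → container 8  [load 625/625]
  150 → container 5  [load 600/625]
8 containers opened.

8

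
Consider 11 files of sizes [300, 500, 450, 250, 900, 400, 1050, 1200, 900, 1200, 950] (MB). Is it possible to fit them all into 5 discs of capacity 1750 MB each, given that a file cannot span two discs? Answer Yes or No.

No

Total = 8100 MB; ⌈8100/1750⌉ = 5.
6 files each exceed half the capacity and cannot share a disc, forcing at least 6 discs.
At least 6 discs are required, but only 5 are allowed.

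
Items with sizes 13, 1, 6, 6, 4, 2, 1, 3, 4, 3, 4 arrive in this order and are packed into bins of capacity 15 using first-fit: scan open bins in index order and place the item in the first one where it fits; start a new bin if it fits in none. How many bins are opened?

4

  13 → bin 1 (new)  [load 13/15]
  1 → bin 1  [load 14/15]
  6 → bin 2 (new)  [load 6/15]
  6 → bin 2  [load 12/15]
  4 → bin 3 (new)  [load 4/15]
  2 → bin 2  [load 14/15]
  1 → bin 1  [load 15/15]
  3 → bin 3  [load 7/15]
  4 → bin 3  [load 11/15]
  3 → bin 3  [load 14/15]
  4 → bin 4 (new)  [load 4/15]
4 bins opened.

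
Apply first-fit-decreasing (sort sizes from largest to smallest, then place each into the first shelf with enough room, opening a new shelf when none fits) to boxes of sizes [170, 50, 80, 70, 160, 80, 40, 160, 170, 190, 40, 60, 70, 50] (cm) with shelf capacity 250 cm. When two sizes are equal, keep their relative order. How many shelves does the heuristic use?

Sorted descending: 190, 170, 170, 160, 160, 80, 80, 70, 70, 60, 50, 50, 40, 40.
  190 → shelf 1 (new)  [load 190/250]
  170 → shelf 2 (new)  [load 170/250]
  170 → shelf 3 (new)  [load 170/250]
  160 → shelf 4 (new)  [load 160/250]
  160 → shelf 5 (new)  [load 160/250]
  80 → shelf 2  [load 250/250]
  80 → shelf 3  [load 250/250]
  70 → shelf 4  [load 230/250]
  70 → shelf 5  [load 230/250]
  60 → shelf 1  [load 250/250]
  50 → shelf 6 (new)  [load 50/250]
  50 → shelf 6  [load 100/250]
  40 → shelf 6  [load 140/250]
  40 → shelf 6  [load 180/250]
6 shelves opened.

6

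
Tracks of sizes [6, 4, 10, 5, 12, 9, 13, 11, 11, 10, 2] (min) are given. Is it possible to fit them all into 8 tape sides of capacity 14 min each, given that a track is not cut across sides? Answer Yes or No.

A valid assignment using 8 tape sides:
  side 1: 13 = 13
  side 2: 12 + 2 = 14
  side 3: 11 = 11
  side 4: 11 = 11
  side 5: 10 + 4 = 14
  side 6: 10 = 10
  side 7: 9 + 5 = 14
  side 8: 6 = 6
Every load is within 14 min, so 8 tape sides suffice.

Yes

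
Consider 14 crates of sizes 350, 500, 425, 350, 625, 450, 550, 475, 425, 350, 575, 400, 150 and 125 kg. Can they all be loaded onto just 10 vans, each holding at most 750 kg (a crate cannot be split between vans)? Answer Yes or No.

Yes

A valid assignment using 10 vans:
  van 1: 625 + 125 = 750
  van 2: 575 + 150 = 725
  van 3: 550 = 550
  van 4: 500 = 500
  van 5: 475 = 475
  van 6: 450 = 450
  van 7: 425 = 425
  van 8: 425 = 425
  van 9: 400 + 350 = 750
  van 10: 350 + 350 = 700
Every load is within 750 kg, so 10 vans suffice.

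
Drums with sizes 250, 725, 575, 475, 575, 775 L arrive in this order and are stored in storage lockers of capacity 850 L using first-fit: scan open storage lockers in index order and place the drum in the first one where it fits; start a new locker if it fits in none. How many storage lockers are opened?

5

  250 → locker 1 (new)  [load 250/850]
  725 → locker 2 (new)  [load 725/850]
  575 → locker 1  [load 825/850]
  475 → locker 3 (new)  [load 475/850]
  575 → locker 4 (new)  [load 575/850]
  775 → locker 5 (new)  [load 775/850]
5 storage lockers opened.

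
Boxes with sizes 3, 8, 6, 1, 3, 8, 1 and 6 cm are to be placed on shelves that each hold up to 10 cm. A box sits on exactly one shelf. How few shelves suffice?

Total = 8 + 8 + 6 + 6 + 3 + 3 + 1 + 1 = 36 cm.
Lower bound: ⌈36/10⌉ = 4 shelves.
A packing using 4 shelves:
  shelf 1: 8 + 1 + 1 = 10
  shelf 2: 8 = 8
  shelf 3: 6 + 3 = 9
  shelf 4: 6 + 3 = 9
This matches the lower bound, so 4 is optimal.

4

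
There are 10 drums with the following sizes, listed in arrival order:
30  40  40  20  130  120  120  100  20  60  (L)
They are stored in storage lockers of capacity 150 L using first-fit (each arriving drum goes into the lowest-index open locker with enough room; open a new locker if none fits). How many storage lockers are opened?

  30 → locker 1 (new)  [load 30/150]
  40 → locker 1  [load 70/150]
  40 → locker 1  [load 110/150]
  20 → locker 1  [load 130/150]
  130 → locker 2 (new)  [load 130/150]
  120 → locker 3 (new)  [load 120/150]
  120 → locker 4 (new)  [load 120/150]
  100 → locker 5 (new)  [load 100/150]
  20 → locker 1  [load 150/150]
  60 → locker 6 (new)  [load 60/150]
6 storage lockers opened.

6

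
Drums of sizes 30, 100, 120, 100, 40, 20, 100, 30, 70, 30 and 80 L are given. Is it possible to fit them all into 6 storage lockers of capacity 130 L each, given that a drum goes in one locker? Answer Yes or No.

Yes

A valid assignment using 6 storage lockers:
  locker 1: 120 = 120
  locker 2: 100 + 30 = 130
  locker 3: 100 + 30 = 130
  locker 4: 100 + 30 = 130
  locker 5: 80 + 40 = 120
  locker 6: 70 + 20 = 90
Every load is within 130 L, so 6 storage lockers suffice.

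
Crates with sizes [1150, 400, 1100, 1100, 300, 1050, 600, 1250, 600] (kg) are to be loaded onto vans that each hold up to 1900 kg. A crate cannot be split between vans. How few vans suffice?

5

Total = 1250 + 1150 + 1100 + 1100 + 1050 + 600 + 600 + 400 + 300 = 7550 kg.
Lower bound: ⌈7550/1900⌉ = 4 vans.
Also, 5 crates each exceed 950 kg, and no two of those can share a van, so at least 5 vans are needed.
A packing using 5 vans:
  van 1: 1250 + 600 = 1850
  van 2: 1150 + 600 = 1750
  van 3: 1100 + 400 + 300 = 1800
  van 4: 1100 = 1100
  van 5: 1050 = 1050
This matches the lower bound, so 5 is optimal.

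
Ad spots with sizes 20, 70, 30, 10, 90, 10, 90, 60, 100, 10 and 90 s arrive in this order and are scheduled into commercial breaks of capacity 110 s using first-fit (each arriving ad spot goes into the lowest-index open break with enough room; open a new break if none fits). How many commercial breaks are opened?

6

  20 → break 1 (new)  [load 20/110]
  70 → break 1  [load 90/110]
  30 → break 2 (new)  [load 30/110]
  10 → break 1  [load 100/110]
  90 → break 3 (new)  [load 90/110]
  10 → break 1  [load 110/110]
  90 → break 4 (new)  [load 90/110]
  60 → break 2  [load 90/110]
  100 → break 5 (new)  [load 100/110]
  10 → break 2  [load 100/110]
  90 → break 6 (new)  [load 90/110]
6 commercial breaks opened.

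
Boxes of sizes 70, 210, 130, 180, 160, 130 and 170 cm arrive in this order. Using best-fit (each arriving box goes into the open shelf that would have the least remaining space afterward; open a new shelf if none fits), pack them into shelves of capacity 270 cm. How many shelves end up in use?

6

  70 → shelf 1 (new)  [load 70/270]
  210 → shelf 2 (new)  [load 210/270]
  130 → shelf 1  [load 200/270]
  180 → shelf 3 (new)  [load 180/270]
  160 → shelf 4 (new)  [load 160/270]
  130 → shelf 5 (new)  [load 130/270]
  170 → shelf 6 (new)  [load 170/270]
6 shelves opened.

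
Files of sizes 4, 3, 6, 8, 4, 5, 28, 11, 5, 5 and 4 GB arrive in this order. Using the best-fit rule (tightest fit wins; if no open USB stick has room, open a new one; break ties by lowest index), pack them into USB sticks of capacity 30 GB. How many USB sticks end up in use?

  4 → USB stick 1 (new)  [load 4/30]
  3 → USB stick 1  [load 7/30]
  6 → USB stick 1  [load 13/30]
  8 → USB stick 1  [load 21/30]
  4 → USB stick 1  [load 25/30]
  5 → USB stick 1  [load 30/30]
  28 → USB stick 2 (new)  [load 28/30]
  11 → USB stick 3 (new)  [load 11/30]
  5 → USB stick 3  [load 16/30]
  5 → USB stick 3  [load 21/30]
  4 → USB stick 3  [load 25/30]
3 USB sticks opened.

3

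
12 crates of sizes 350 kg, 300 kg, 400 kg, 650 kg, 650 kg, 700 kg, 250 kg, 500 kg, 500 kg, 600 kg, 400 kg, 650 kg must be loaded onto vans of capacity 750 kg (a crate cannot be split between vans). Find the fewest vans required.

9

Total = 700 + 650 + 650 + 650 + 600 + 500 + 500 + 400 + 400 + 350 + 300 + 250 = 5950 kg.
Lower bound: ⌈5950/750⌉ = 8 vans.
Also, 9 crates each exceed 375 kg, and no two of those can share a van, so at least 9 vans are needed.
A packing using 9 vans:
  van 1: 700 = 700
  van 2: 650 = 650
  van 3: 650 = 650
  van 4: 650 = 650
  van 5: 600 = 600
  van 6: 500 + 250 = 750
  van 7: 500 = 500
  van 8: 400 + 350 = 750
  van 9: 400 + 300 = 700
This matches the lower bound, so 9 is optimal.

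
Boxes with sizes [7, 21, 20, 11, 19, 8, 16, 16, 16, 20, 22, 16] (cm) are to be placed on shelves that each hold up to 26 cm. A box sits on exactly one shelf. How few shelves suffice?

Total = 22 + 21 + 20 + 20 + 19 + 16 + 16 + 16 + 16 + 11 + 8 + 7 = 192 cm.
Lower bound: ⌈192/26⌉ = 8 shelves.
Also, 9 boxes each exceed 13 cm, and no two of those can share a shelf, so at least 9 shelves are needed.
A packing using 10 shelves:
  shelf 1: 22 = 22
  shelf 2: 21 = 21
  shelf 3: 20 = 20
  shelf 4: 20 = 20
  shelf 5: 19 + 7 = 26
  shelf 6: 16 + 8 = 24
  shelf 7: 16 = 16
  shelf 8: 16 = 16
  shelf 9: 16 = 16
  shelf 10: 11 = 11
No arrangement into 9 shelves stays within capacity, so 10 is optimal.

10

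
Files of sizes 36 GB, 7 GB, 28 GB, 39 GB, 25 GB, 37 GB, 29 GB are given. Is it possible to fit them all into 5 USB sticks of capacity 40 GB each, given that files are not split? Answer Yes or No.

No

Total = 201 GB; ⌈201/40⌉ = 6.
At least 6 USB sticks are required, but only 5 are allowed.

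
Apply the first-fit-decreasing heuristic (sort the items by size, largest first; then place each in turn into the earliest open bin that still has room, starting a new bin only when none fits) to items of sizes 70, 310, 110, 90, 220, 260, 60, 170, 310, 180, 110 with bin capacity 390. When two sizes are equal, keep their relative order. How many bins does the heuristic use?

5

Sorted descending: 310, 310, 260, 220, 180, 170, 110, 110, 90, 70, 60.
  310 → bin 1 (new)  [load 310/390]
  310 → bin 2 (new)  [load 310/390]
  260 → bin 3 (new)  [load 260/390]
  220 → bin 4 (new)  [load 220/390]
  180 → bin 5 (new)  [load 180/390]
  170 → bin 4  [load 390/390]
  110 → bin 3  [load 370/390]
  110 → bin 5  [load 290/390]
  90 → bin 5  [load 380/390]
  70 → bin 1  [load 380/390]
  60 → bin 2  [load 370/390]
5 bins opened.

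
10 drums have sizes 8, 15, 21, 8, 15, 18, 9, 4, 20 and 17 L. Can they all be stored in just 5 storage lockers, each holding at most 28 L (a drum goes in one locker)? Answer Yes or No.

Total = 135 L; ⌈135/28⌉ = 5.
6 drums each exceed half the capacity and cannot share a locker, forcing at least 6 storage lockers.
At least 6 storage lockers are required, but only 5 are allowed.

No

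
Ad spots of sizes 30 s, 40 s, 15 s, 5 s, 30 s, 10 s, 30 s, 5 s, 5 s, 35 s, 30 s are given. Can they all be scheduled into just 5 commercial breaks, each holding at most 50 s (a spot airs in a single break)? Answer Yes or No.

No

Total = 235 s; ⌈235/50⌉ = 5.
6 ad spots each exceed half the capacity and cannot share a break, forcing at least 6 commercial breaks.
At least 6 commercial breaks are required, but only 5 are allowed.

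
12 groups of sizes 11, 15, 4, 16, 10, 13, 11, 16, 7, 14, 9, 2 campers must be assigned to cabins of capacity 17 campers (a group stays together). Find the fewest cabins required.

Total = 16 + 16 + 15 + 14 + 13 + 11 + 11 + 10 + 9 + 7 + 4 + 2 = 128 campers.
Lower bound: ⌈128/17⌉ = 8 cabins.
Also, 9 groups each exceed 17/2 campers, and no two of those can share a cabin, so at least 9 cabins are needed.
A packing using 9 cabins:
  cabin 1: 16 = 16
  cabin 2: 16 = 16
  cabin 3: 15 + 2 = 17
  cabin 4: 14 = 14
  cabin 5: 13 + 4 = 17
  cabin 6: 11 = 11
  cabin 7: 11 = 11
  cabin 8: 10 + 7 = 17
  cabin 9: 9 = 9
This matches the lower bound, so 9 is optimal.

9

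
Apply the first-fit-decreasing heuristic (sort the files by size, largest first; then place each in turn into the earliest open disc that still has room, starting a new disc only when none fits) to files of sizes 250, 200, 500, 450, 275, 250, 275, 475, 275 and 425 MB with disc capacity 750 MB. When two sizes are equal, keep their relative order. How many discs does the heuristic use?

5

Sorted descending: 500, 475, 450, 425, 275, 275, 275, 250, 250, 200.
  500 → disc 1 (new)  [load 500/750]
  475 → disc 2 (new)  [load 475/750]
  450 → disc 3 (new)  [load 450/750]
  425 → disc 4 (new)  [load 425/750]
  275 → disc 2  [load 750/750]
  275 → disc 3  [load 725/750]
  275 → disc 4  [load 700/750]
  250 → disc 1  [load 750/750]
  250 → disc 5 (new)  [load 250/750]
  200 → disc 5  [load 450/750]
5 discs opened.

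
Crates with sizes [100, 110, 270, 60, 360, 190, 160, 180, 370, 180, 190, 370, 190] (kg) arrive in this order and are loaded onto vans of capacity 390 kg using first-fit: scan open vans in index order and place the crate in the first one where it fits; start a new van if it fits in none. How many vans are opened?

8

  100 → van 1 (new)  [load 100/390]
  110 → van 1  [load 210/390]
  270 → van 2 (new)  [load 270/390]
  60 → van 1  [load 270/390]
  360 → van 3 (new)  [load 360/390]
  190 → van 4 (new)  [load 190/390]
  160 → van 4  [load 350/390]
  180 → van 5 (new)  [load 180/390]
  370 → van 6 (new)  [load 370/390]
  180 → van 5  [load 360/390]
  190 → van 7 (new)  [load 190/390]
  370 → van 8 (new)  [load 370/390]
  190 → van 7  [load 380/390]
8 vans opened.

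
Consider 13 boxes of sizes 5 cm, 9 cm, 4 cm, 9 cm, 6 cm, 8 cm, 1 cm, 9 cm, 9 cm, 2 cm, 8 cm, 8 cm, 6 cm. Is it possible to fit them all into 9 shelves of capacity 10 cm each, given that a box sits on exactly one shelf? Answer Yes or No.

No

Total = 84 cm; ⌈84/10⌉ = 9.
The bound of 9 does not rule out 9, but exhaustive search shows no assignment into 9 shelves of capacity 10 cm exists — the minimum is 10.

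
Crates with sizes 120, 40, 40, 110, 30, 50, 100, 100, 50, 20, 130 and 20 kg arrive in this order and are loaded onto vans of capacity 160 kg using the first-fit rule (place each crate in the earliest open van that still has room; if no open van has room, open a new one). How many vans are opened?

  120 → van 1 (new)  [load 120/160]
  40 → van 1  [load 160/160]
  40 → van 2 (new)  [load 40/160]
  110 → van 2  [load 150/160]
  30 → van 3 (new)  [load 30/160]
  50 → van 3  [load 80/160]
  100 → van 4 (new)  [load 100/160]
  100 → van 5 (new)  [load 100/160]
  50 → van 3  [load 130/160]
  20 → van 3  [load 150/160]
  130 → van 6 (new)  [load 130/160]
  20 → van 4  [load 120/160]
6 vans opened.

6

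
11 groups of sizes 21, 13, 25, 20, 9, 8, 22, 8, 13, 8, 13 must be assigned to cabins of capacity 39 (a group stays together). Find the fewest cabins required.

Total = 25 + 22 + 21 + 20 + 13 + 13 + 13 + 9 + 8 + 8 + 8 = 160.
Lower bound: ⌈160/39⌉ = 5 cabins.
A packing using 5 cabins:
  cabin 1: 25 + 13 = 38
  cabin 2: 22 + 13 = 35
  cabin 3: 21 + 13 = 34
  cabin 4: 20 + 9 + 8 = 37
  cabin 5: 8 + 8 = 16
This matches the lower bound, so 5 is optimal.

5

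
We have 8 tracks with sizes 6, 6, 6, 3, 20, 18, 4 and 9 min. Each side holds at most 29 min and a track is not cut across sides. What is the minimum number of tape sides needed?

Total = 20 + 18 + 9 + 6 + 6 + 6 + 4 + 3 = 72 min.
Lower bound: ⌈72/29⌉ = 3 tape sides.
A packing using 3 tape sides:
  side 1: 20 + 9 = 29
  side 2: 18 + 6 + 4 = 28
  side 3: 6 + 6 + 3 = 15
This matches the lower bound, so 3 is optimal.

3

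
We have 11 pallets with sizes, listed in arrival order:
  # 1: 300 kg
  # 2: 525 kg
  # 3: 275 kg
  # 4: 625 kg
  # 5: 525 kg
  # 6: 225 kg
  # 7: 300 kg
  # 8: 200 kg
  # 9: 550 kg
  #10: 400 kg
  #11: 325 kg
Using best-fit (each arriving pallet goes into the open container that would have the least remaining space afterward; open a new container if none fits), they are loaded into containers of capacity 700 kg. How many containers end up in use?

  300 → container 1 (new)  [load 300/700]
  525 → container 2 (new)  [load 525/700]
  275 → container 1  [load 575/700]
  625 → container 3 (new)  [load 625/700]
  525 → container 4 (new)  [load 525/700]
  225 → container 5 (new)  [load 225/700]
  300 → container 5  [load 525/700]
  200 → container 6 (new)  [load 200/700]
  550 → container 7 (new)  [load 550/700]
  400 → container 6  [load 600/700]
  325 → container 8 (new)  [load 325/700]
8 containers opened.

8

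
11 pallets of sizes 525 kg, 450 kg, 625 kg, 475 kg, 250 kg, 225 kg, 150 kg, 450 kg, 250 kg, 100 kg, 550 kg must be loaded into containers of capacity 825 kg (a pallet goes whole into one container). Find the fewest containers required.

Total = 625 + 550 + 525 + 475 + 450 + 450 + 250 + 250 + 225 + 150 + 100 = 4050 kg.
Lower bound: ⌈4050/825⌉ = 5 containers.
Also, 6 pallets each exceed 825/2 kg, and no two of those can share a container, so at least 6 containers are needed.
A packing using 6 containers:
  container 1: 625 + 150 = 775
  container 2: 550 + 250 = 800
  container 3: 525 + 250 = 775
  container 4: 475 + 225 + 100 = 800
  container 5: 450 = 450
  container 6: 450 = 450
This matches the lower bound, so 6 is optimal.

6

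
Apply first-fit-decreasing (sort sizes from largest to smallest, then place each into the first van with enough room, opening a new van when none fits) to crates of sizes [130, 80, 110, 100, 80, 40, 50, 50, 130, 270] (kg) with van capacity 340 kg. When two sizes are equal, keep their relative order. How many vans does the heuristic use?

4

Sorted descending: 270, 130, 130, 110, 100, 80, 80, 50, 50, 40.
  270 → van 1 (new)  [load 270/340]
  130 → van 2 (new)  [load 130/340]
  130 → van 2  [load 260/340]
  110 → van 3 (new)  [load 110/340]
  100 → van 3  [load 210/340]
  80 → van 2  [load 340/340]
  80 → van 3  [load 290/340]
  50 → van 1  [load 320/340]
  50 → van 3  [load 340/340]
  40 → van 4 (new)  [load 40/340]
4 vans opened.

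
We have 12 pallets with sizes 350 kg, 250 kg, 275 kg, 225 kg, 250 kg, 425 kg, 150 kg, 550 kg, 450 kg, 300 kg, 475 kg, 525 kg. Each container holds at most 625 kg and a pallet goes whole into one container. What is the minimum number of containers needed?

8

Total = 550 + 525 + 475 + 450 + 425 + 350 + 300 + 275 + 250 + 250 + 225 + 150 = 4225 kg.
Lower bound: ⌈4225/625⌉ = 7 containers.
A packing using 8 containers:
  container 1: 550 = 550
  container 2: 525 = 525
  container 3: 475 + 150 = 625
  container 4: 450 = 450
  container 5: 425 = 425
  container 6: 350 + 275 = 625
  container 7: 300 + 250 = 550
  container 8: 250 + 225 = 475
No arrangement into 7 containers stays within capacity, so 8 is optimal.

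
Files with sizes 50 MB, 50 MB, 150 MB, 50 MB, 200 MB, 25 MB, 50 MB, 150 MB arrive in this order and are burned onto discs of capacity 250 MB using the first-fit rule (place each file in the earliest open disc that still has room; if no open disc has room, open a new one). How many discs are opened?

3

  50 → disc 1 (new)  [load 50/250]
  50 → disc 1  [load 100/250]
  150 → disc 1  [load 250/250]
  50 → disc 2 (new)  [load 50/250]
  200 → disc 2  [load 250/250]
  25 → disc 3 (new)  [load 25/250]
  50 → disc 3  [load 75/250]
  150 → disc 3  [load 225/250]
3 discs opened.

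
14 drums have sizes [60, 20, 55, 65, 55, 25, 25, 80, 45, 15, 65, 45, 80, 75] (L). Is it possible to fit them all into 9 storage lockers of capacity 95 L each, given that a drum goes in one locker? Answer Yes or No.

Yes

A valid assignment using 9 storage lockers:
  locker 1: 80 + 15 = 95
  locker 2: 80 = 80
  locker 3: 75 + 20 = 95
  locker 4: 65 + 25 = 90
  locker 5: 65 + 25 = 90
  locker 6: 60 = 60
  locker 7: 55 = 55
  locker 8: 55 = 55
  locker 9: 45 + 45 = 90
Every load is within 95 L, so 9 storage lockers suffice.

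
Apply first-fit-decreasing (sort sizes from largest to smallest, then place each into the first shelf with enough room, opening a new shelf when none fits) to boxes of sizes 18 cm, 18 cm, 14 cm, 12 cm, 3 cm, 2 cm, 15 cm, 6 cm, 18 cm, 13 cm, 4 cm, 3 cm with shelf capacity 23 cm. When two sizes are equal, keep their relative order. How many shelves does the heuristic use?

7

Sorted descending: 18, 18, 18, 15, 14, 13, 12, 6, 4, 3, 3, 2.
  18 → shelf 1 (new)  [load 18/23]
  18 → shelf 2 (new)  [load 18/23]
  18 → shelf 3 (new)  [load 18/23]
  15 → shelf 4 (new)  [load 15/23]
  14 → shelf 5 (new)  [load 14/23]
  13 → shelf 6 (new)  [load 13/23]
  12 → shelf 7 (new)  [load 12/23]
  6 → shelf 4  [load 21/23]
  4 → shelf 1  [load 22/23]
  3 → shelf 2  [load 21/23]
  3 → shelf 3  [load 21/23]
  2 → shelf 2  [load 23/23]
7 shelves opened.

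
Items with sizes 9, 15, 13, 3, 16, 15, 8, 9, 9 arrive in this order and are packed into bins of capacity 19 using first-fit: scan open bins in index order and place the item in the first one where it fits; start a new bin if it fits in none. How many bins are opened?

7

  9 → bin 1 (new)  [load 9/19]
  15 → bin 2 (new)  [load 15/19]
  13 → bin 3 (new)  [load 13/19]
  3 → bin 1  [load 12/19]
  16 → bin 4 (new)  [load 16/19]
  15 → bin 5 (new)  [load 15/19]
  8 → bin 6 (new)  [load 8/19]
  9 → bin 6  [load 17/19]
  9 → bin 7 (new)  [load 9/19]
7 bins opened.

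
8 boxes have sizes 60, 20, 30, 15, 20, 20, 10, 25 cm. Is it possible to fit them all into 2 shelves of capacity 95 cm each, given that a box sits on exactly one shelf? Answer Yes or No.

No

Total = 200 cm; ⌈200/95⌉ = 3.
At least 3 shelves are required, but only 2 are allowed.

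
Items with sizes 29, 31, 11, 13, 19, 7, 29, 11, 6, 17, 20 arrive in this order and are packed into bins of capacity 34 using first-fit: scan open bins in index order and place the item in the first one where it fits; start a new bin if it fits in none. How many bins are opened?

  29 → bin 1 (new)  [load 29/34]
  31 → bin 2 (new)  [load 31/34]
  11 → bin 3 (new)  [load 11/34]
  13 → bin 3  [load 24/34]
  19 → bin 4 (new)  [load 19/34]
  7 → bin 3  [load 31/34]
  29 → bin 5 (new)  [load 29/34]
  11 → bin 4  [load 30/34]
  6 → bin 6 (new)  [load 6/34]
  17 → bin 6  [load 23/34]
  20 → bin 7 (new)  [load 20/34]
7 bins opened.

7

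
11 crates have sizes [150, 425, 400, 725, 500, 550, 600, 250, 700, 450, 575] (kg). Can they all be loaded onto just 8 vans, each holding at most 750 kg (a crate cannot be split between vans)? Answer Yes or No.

No

Total = 5325 kg; ⌈5325/750⌉ = 8.
9 crates each exceed half the capacity and cannot share a van, forcing at least 9 vans.
At least 9 vans are required, but only 8 are allowed.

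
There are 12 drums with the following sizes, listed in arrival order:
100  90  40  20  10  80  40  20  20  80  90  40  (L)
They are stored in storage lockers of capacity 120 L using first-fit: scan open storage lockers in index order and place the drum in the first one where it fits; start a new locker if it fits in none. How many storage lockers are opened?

6

  100 → locker 1 (new)  [load 100/120]
  90 → locker 2 (new)  [load 90/120]
  40 → locker 3 (new)  [load 40/120]
  20 → locker 1  [load 120/120]
  10 → locker 2  [load 100/120]
  80 → locker 3  [load 120/120]
  40 → locker 4 (new)  [load 40/120]
  20 → locker 2  [load 120/120]
  20 → locker 4  [load 60/120]
  80 → locker 5 (new)  [load 80/120]
  90 → locker 6 (new)  [load 90/120]
  40 → locker 4  [load 100/120]
6 storage lockers opened.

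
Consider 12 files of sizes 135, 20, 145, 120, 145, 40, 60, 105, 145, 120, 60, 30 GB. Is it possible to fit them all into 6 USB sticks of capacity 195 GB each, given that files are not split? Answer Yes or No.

Total = 1125 GB; ⌈1125/195⌉ = 6.
7 files each exceed half the capacity and cannot share a USB stick, forcing at least 7 USB sticks.
At least 7 USB sticks are required, but only 6 are allowed.

No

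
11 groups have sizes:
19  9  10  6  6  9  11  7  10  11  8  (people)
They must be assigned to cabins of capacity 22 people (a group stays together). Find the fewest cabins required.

Total = 19 + 11 + 11 + 10 + 10 + 9 + 9 + 8 + 7 + 6 + 6 = 106 people.
Lower bound: ⌈106/22⌉ = 5 cabins.
A packing using 6 cabins:
  cabin 1: 19 = 19
  cabin 2: 11 + 11 = 22
  cabin 3: 10 + 10 = 20
  cabin 4: 9 + 9 = 18
  cabin 5: 8 + 7 + 6 = 21
  cabin 6: 6 = 6
No arrangement into 5 cabins stays within capacity, so 6 is optimal.

6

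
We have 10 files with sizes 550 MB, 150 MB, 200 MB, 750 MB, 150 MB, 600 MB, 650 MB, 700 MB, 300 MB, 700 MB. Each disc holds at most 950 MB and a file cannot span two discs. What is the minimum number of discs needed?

Total = 750 + 700 + 700 + 650 + 600 + 550 + 300 + 200 + 150 + 150 = 4750 MB.
Lower bound: ⌈4750/950⌉ = 5 discs.
Also, 6 files each exceed 475 MB, and no two of those can share a disc, so at least 6 discs are needed.
A packing using 6 discs:
  disc 1: 750 + 200 = 950
  disc 2: 700 + 150 = 850
  disc 3: 700 + 150 = 850
  disc 4: 650 + 300 = 950
  disc 5: 600 = 600
  disc 6: 550 = 550
This matches the lower bound, so 6 is optimal.

6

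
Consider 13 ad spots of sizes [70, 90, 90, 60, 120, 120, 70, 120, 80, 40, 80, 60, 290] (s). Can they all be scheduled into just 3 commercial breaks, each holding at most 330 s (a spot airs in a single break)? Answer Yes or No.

No

Total = 1290 s; ⌈1290/330⌉ = 4.
At least 4 commercial breaks are required, but only 3 are allowed.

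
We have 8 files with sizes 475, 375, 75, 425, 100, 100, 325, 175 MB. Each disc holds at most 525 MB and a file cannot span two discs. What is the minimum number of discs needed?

5

Total = 475 + 425 + 375 + 325 + 175 + 100 + 100 + 75 = 2050 MB.
Lower bound: ⌈2050/525⌉ = 4 discs.
A packing using 5 discs:
  disc 1: 475 = 475
  disc 2: 425 + 100 = 525
  disc 3: 375 + 100 = 475
  disc 4: 325 + 175 = 500
  disc 5: 75 = 75
No arrangement into 4 discs stays within capacity, so 5 is optimal.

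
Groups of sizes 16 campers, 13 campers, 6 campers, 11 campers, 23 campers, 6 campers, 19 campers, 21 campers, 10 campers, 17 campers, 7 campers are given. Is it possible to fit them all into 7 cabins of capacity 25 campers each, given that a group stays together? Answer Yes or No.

Yes

A valid assignment using 7 cabins:
  cabin 1: 23 = 23
  cabin 2: 21 = 21
  cabin 3: 19 + 6 = 25
  cabin 4: 17 + 7 = 24
  cabin 5: 16 + 6 = 22
  cabin 6: 13 + 11 = 24
  cabin 7: 10 = 10
Every load is within 25 campers, so 7 cabins suffice.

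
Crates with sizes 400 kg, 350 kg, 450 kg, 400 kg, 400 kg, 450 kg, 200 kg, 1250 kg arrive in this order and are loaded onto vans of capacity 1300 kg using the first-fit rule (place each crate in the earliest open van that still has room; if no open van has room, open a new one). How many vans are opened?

  400 → van 1 (new)  [load 400/1300]
  350 → van 1  [load 750/1300]
  450 → van 1  [load 1200/1300]
  400 → van 2 (new)  [load 400/1300]
  400 → van 2  [load 800/1300]
  450 → van 2  [load 1250/1300]
  200 → van 3 (new)  [load 200/1300]
  1250 → van 4 (new)  [load 1250/1300]
4 vans opened.

4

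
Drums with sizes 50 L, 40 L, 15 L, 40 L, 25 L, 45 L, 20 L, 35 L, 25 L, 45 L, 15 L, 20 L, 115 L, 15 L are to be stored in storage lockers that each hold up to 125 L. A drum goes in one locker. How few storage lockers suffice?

5

Total = 115 + 50 + 45 + 45 + 40 + 40 + 35 + 25 + 25 + 20 + 20 + 15 + 15 + 15 = 505 L.
Lower bound: ⌈505/125⌉ = 5 storage lockers.
A packing using 5 storage lockers:
  locker 1: 115 = 115
  locker 2: 50 + 45 + 25 = 120
  locker 3: 45 + 40 + 40 = 125
  locker 4: 35 + 25 + 20 + 20 + 15 = 115
  locker 5: 15 + 15 = 30
This matches the lower bound, so 5 is optimal.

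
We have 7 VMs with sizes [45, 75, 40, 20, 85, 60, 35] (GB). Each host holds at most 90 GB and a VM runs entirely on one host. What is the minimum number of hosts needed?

5

Total = 85 + 75 + 60 + 45 + 40 + 35 + 20 = 360 GB.
Lower bound: ⌈360/90⌉ = 4 hosts.
A packing using 5 hosts:
  host 1: 85 = 85
  host 2: 75 = 75
  host 3: 60 + 20 = 80
  host 4: 45 + 40 = 85
  host 5: 35 = 35
No arrangement into 4 hosts stays within capacity, so 5 is optimal.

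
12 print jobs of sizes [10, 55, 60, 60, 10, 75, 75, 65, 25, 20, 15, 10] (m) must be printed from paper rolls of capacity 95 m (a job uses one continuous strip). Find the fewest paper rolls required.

Total = 75 + 75 + 65 + 60 + 60 + 55 + 25 + 20 + 15 + 10 + 10 + 10 = 480 m.
Lower bound: ⌈480/95⌉ = 6 paper rolls.
A packing using 6 paper rolls:
  roll 1: 75 + 20 = 95
  roll 2: 75 + 15 = 90
  roll 3: 65 + 25 = 90
  roll 4: 60 + 10 + 10 + 10 = 90
  roll 5: 60 = 60
  roll 6: 55 = 55
This matches the lower bound, so 6 is optimal.

6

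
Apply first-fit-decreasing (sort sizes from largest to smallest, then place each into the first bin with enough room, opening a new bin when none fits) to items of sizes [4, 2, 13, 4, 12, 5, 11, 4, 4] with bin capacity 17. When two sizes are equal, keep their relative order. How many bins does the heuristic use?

Sorted descending: 13, 12, 11, 5, 4, 4, 4, 4, 2.
  13 → bin 1 (new)  [load 13/17]
  12 → bin 2 (new)  [load 12/17]
  11 → bin 3 (new)  [load 11/17]
  5 → bin 2  [load 17/17]
  4 → bin 1  [load 17/17]
  4 → bin 3  [load 15/17]
  4 → bin 4 (new)  [load 4/17]
  4 → bin 4  [load 8/17]
  2 → bin 3  [load 17/17]
4 bins opened.

4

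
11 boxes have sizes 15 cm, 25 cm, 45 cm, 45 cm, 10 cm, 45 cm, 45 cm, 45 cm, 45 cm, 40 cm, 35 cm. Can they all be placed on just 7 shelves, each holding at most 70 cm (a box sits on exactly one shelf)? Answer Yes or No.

Total = 395 cm; ⌈395/70⌉ = 6.
7 boxes each exceed half the capacity and cannot share a shelf, forcing at least 7 shelves.
The bound of 7 does not rule out 7, but exhaustive search shows no assignment into 7 shelves of capacity 70 cm exists — the minimum is 8.

No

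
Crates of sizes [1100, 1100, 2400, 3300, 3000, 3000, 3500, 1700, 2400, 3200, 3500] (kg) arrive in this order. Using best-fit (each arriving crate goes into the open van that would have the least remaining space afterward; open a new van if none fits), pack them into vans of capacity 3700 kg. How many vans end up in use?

10

  1100 → van 1 (new)  [load 1100/3700]
  1100 → van 1  [load 2200/3700]
  2400 → van 2 (new)  [load 2400/3700]
  3300 → van 3 (new)  [load 3300/3700]
  3000 → van 4 (new)  [load 3000/3700]
  3000 → van 5 (new)  [load 3000/3700]
  3500 → van 6 (new)  [load 3500/3700]
  1700 → van 7 (new)  [load 1700/3700]
  2400 → van 8 (new)  [load 2400/3700]
  3200 → van 9 (new)  [load 3200/3700]
  3500 → van 10 (new)  [load 3500/3700]
10 vans opened.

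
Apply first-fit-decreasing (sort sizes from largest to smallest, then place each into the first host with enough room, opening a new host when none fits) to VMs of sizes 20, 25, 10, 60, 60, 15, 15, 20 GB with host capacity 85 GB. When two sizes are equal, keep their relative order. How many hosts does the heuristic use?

Sorted descending: 60, 60, 25, 20, 20, 15, 15, 10.
  60 → host 1 (new)  [load 60/85]
  60 → host 2 (new)  [load 60/85]
  25 → host 1  [load 85/85]
  20 → host 2  [load 80/85]
  20 → host 3 (new)  [load 20/85]
  15 → host 3  [load 35/85]
  15 → host 3  [load 50/85]
  10 → host 3  [load 60/85]
3 hosts opened.

3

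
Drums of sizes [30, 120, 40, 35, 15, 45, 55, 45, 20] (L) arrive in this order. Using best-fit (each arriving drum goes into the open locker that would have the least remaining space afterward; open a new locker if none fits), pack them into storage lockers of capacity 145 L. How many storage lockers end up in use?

  30 → locker 1 (new)  [load 30/145]
  120 → locker 2 (new)  [load 120/145]
  40 → locker 1  [load 70/145]
  35 → locker 1  [load 105/145]
  15 → locker 2  [load 135/145]
  45 → locker 3 (new)  [load 45/145]
  55 → locker 3  [load 100/145]
  45 → locker 3  [load 145/145]
  20 → locker 1  [load 125/145]
3 storage lockers opened.

3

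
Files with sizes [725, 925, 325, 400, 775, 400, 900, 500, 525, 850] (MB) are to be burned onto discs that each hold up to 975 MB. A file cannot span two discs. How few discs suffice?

8

Total = 925 + 900 + 850 + 775 + 725 + 525 + 500 + 400 + 400 + 325 = 6325 MB.
Lower bound: ⌈6325/975⌉ = 7 discs.
A packing using 8 discs:
  disc 1: 925 = 925
  disc 2: 900 = 900
  disc 3: 850 = 850
  disc 4: 775 = 775
  disc 5: 725 = 725
  disc 6: 525 + 400 = 925
  disc 7: 500 + 400 = 900
  disc 8: 325 = 325
No arrangement into 7 discs stays within capacity, so 8 is optimal.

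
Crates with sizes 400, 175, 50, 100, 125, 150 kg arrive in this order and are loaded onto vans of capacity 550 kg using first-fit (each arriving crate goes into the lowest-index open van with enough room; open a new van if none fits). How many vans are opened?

2

  400 → van 1 (new)  [load 400/550]
  175 → van 2 (new)  [load 175/550]
  50 → van 1  [load 450/550]
  100 → van 1  [load 550/550]
  125 → van 2  [load 300/550]
  150 → van 2  [load 450/550]
2 vans opened.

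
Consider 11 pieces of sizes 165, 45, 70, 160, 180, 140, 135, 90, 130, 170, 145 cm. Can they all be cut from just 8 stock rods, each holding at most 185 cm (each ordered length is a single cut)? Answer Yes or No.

Total = 1430 cm; ⌈1430/185⌉ = 8.
The bound of 8 does not rule out 8, but exhaustive search shows no assignment into 8 stock rods of capacity 185 cm exists — the minimum is 9.

No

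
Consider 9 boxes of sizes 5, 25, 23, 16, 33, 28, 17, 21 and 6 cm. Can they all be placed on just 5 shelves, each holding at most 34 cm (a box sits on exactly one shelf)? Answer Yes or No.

Total = 174 cm; ⌈174/34⌉ = 6.
At least 6 shelves are required, but only 5 are allowed.

No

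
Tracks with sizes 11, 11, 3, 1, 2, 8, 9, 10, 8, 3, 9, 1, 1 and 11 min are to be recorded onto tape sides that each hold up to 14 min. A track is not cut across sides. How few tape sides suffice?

Total = 11 + 11 + 11 + 10 + 9 + 9 + 8 + 8 + 3 + 3 + 2 + 1 + 1 + 1 = 88 min.
Lower bound: ⌈88/14⌉ = 7 tape sides.
Also, 8 tracks each exceed 7 min, and no two of those can share a side, so at least 8 tape sides are needed.
A packing using 8 tape sides:
  side 1: 11 + 3 = 14
  side 2: 11 + 3 = 14
  side 3: 11 + 2 + 1 = 14
  side 4: 10 + 1 + 1 = 12
  side 5: 9 = 9
  side 6: 9 = 9
  side 7: 8 = 8
  side 8: 8 = 8
This matches the lower bound, so 8 is optimal.

8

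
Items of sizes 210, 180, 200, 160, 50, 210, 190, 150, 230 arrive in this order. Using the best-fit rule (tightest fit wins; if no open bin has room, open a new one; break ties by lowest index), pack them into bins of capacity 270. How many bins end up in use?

8

  210 → bin 1 (new)  [load 210/270]
  180 → bin 2 (new)  [load 180/270]
  200 → bin 3 (new)  [load 200/270]
  160 → bin 4 (new)  [load 160/270]
  50 → bin 1  [load 260/270]
  210 → bin 5 (new)  [load 210/270]
  190 → bin 6 (new)  [load 190/270]
  150 → bin 7 (new)  [load 150/270]
  230 → bin 8 (new)  [load 230/270]
8 bins opened.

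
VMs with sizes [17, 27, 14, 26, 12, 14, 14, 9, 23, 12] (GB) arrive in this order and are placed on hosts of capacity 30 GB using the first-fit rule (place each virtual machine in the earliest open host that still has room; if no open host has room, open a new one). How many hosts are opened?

7

  17 → host 1 (new)  [load 17/30]
  27 → host 2 (new)  [load 27/30]
  14 → host 3 (new)  [load 14/30]
  26 → host 4 (new)  [load 26/30]
  12 → host 1  [load 29/30]
  14 → host 3  [load 28/30]
  14 → host 5 (new)  [load 14/30]
  9 → host 5  [load 23/30]
  23 → host 6 (new)  [load 23/30]
  12 → host 7 (new)  [load 12/30]
7 hosts opened.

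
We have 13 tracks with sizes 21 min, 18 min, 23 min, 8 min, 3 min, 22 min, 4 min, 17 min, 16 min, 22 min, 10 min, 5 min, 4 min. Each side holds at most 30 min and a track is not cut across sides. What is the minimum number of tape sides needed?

7

Total = 23 + 22 + 22 + 21 + 18 + 17 + 16 + 10 + 8 + 5 + 4 + 4 + 3 = 173 min.
Lower bound: ⌈173/30⌉ = 6 tape sides.
Also, 7 tracks each exceed 15 min, and no two of those can share a side, so at least 7 tape sides are needed.
A packing using 7 tape sides:
  side 1: 23 + 5 = 28
  side 2: 22 + 8 = 30
  side 3: 22 + 4 + 4 = 30
  side 4: 21 + 3 = 24
  side 5: 18 + 10 = 28
  side 6: 17 = 17
  side 7: 16 = 16
This matches the lower bound, so 7 is optimal.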